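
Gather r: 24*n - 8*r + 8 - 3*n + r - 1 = 21*n - 7*r + 7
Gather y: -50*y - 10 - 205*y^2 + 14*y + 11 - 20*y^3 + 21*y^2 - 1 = -20*y^3 - 184*y^2 - 36*y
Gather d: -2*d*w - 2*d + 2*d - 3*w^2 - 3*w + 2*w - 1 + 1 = -2*d*w - 3*w^2 - w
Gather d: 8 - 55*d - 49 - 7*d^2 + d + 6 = -7*d^2 - 54*d - 35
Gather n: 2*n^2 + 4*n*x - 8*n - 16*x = 2*n^2 + n*(4*x - 8) - 16*x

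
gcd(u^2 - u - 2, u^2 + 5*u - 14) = u - 2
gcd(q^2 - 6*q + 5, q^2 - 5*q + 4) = q - 1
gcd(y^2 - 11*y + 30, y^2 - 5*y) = y - 5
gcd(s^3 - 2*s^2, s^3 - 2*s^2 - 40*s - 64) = 1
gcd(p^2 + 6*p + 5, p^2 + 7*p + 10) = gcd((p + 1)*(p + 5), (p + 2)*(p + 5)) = p + 5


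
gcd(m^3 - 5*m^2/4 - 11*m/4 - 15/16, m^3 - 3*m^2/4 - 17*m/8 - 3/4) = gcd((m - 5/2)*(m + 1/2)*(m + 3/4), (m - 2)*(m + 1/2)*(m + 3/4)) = m^2 + 5*m/4 + 3/8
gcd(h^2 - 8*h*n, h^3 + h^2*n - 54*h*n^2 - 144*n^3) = h - 8*n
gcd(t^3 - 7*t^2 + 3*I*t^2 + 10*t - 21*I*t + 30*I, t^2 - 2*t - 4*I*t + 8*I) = t - 2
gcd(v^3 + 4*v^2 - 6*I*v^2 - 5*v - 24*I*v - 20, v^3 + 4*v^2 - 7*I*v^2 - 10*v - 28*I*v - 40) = v^2 + v*(4 - 5*I) - 20*I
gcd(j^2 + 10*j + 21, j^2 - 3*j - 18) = j + 3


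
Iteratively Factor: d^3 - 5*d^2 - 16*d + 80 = (d - 4)*(d^2 - d - 20) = (d - 5)*(d - 4)*(d + 4)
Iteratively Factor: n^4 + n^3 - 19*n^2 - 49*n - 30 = (n + 1)*(n^3 - 19*n - 30) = (n + 1)*(n + 2)*(n^2 - 2*n - 15) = (n - 5)*(n + 1)*(n + 2)*(n + 3)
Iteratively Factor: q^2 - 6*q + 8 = (q - 4)*(q - 2)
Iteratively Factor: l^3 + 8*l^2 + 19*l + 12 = (l + 4)*(l^2 + 4*l + 3) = (l + 1)*(l + 4)*(l + 3)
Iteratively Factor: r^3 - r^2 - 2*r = (r)*(r^2 - r - 2) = r*(r + 1)*(r - 2)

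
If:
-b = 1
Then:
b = -1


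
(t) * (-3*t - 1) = -3*t^2 - t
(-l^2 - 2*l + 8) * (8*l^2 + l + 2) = -8*l^4 - 17*l^3 + 60*l^2 + 4*l + 16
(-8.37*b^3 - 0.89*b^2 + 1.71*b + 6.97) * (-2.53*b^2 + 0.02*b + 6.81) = 21.1761*b^5 + 2.0843*b^4 - 61.3438*b^3 - 23.6608*b^2 + 11.7845*b + 47.4657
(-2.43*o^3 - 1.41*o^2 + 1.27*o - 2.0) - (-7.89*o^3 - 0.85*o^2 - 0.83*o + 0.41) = 5.46*o^3 - 0.56*o^2 + 2.1*o - 2.41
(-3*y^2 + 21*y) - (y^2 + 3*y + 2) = -4*y^2 + 18*y - 2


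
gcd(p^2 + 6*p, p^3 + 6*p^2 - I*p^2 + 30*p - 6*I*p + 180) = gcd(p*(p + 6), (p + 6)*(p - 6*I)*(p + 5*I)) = p + 6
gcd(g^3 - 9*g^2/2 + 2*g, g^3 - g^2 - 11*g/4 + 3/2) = g - 1/2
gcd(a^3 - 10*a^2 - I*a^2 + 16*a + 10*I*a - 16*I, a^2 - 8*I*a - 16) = 1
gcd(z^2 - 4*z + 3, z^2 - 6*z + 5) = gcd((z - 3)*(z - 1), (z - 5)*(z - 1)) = z - 1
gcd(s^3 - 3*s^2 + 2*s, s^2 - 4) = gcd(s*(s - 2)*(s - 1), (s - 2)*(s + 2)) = s - 2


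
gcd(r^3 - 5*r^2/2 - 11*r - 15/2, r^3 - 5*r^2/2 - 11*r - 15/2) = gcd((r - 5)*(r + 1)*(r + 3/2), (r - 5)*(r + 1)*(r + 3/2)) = r^3 - 5*r^2/2 - 11*r - 15/2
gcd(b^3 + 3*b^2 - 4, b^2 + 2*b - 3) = b - 1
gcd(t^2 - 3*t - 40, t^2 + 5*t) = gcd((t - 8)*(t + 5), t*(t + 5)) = t + 5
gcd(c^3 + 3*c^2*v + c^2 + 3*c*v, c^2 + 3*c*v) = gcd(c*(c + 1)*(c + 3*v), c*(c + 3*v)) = c^2 + 3*c*v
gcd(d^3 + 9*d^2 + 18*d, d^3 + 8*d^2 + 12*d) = d^2 + 6*d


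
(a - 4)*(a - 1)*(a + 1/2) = a^3 - 9*a^2/2 + 3*a/2 + 2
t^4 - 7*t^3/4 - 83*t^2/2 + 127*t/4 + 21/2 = (t - 7)*(t - 1)*(t + 1/4)*(t + 6)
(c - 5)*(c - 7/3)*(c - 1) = c^3 - 25*c^2/3 + 19*c - 35/3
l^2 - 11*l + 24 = (l - 8)*(l - 3)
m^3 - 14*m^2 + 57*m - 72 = (m - 8)*(m - 3)^2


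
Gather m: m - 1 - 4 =m - 5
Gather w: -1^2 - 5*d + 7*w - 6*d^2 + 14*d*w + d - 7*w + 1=-6*d^2 + 14*d*w - 4*d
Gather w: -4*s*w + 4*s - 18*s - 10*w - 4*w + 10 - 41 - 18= -14*s + w*(-4*s - 14) - 49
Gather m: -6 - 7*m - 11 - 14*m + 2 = -21*m - 15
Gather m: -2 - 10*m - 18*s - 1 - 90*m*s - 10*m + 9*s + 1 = m*(-90*s - 20) - 9*s - 2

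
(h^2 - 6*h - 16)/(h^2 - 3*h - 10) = (h - 8)/(h - 5)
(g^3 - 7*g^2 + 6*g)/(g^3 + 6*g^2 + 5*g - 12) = g*(g - 6)/(g^2 + 7*g + 12)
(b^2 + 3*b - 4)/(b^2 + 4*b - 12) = (b^2 + 3*b - 4)/(b^2 + 4*b - 12)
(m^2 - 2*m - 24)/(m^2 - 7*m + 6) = (m + 4)/(m - 1)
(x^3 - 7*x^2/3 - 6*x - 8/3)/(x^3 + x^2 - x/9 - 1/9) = 3*(3*x^2 - 10*x - 8)/(9*x^2 - 1)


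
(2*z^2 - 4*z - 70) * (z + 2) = 2*z^3 - 78*z - 140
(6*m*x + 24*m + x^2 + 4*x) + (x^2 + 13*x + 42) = 6*m*x + 24*m + 2*x^2 + 17*x + 42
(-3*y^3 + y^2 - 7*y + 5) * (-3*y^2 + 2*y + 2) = 9*y^5 - 9*y^4 + 17*y^3 - 27*y^2 - 4*y + 10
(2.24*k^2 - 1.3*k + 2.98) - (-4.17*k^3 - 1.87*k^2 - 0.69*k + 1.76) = 4.17*k^3 + 4.11*k^2 - 0.61*k + 1.22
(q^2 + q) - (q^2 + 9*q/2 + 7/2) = -7*q/2 - 7/2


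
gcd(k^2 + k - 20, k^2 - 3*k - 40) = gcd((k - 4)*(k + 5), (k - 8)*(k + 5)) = k + 5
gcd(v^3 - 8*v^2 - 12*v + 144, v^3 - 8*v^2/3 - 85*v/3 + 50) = v - 6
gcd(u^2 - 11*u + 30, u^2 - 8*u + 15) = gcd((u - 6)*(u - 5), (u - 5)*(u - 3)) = u - 5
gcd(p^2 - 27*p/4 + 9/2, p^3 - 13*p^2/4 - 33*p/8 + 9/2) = p - 3/4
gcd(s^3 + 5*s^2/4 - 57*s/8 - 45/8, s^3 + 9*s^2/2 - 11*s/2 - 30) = s^2 + s/2 - 15/2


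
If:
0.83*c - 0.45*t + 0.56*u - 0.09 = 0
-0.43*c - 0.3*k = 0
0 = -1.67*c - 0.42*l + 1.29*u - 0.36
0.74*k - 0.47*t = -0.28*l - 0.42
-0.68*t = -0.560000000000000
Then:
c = 0.15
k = -0.21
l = 0.43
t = 0.82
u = 0.61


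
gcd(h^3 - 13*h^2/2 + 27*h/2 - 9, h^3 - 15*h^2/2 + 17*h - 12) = h^2 - 7*h/2 + 3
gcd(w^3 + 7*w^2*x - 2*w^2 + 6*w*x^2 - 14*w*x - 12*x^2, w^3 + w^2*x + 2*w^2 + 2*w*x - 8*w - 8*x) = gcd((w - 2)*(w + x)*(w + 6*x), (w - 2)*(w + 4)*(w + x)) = w^2 + w*x - 2*w - 2*x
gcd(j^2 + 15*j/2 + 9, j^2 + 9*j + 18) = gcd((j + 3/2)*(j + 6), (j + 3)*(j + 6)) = j + 6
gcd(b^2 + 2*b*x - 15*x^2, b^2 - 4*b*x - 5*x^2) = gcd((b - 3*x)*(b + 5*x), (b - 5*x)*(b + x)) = 1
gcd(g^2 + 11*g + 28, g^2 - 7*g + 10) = 1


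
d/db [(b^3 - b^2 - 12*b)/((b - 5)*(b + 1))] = (b^4 - 8*b^3 + b^2 + 10*b + 60)/(b^4 - 8*b^3 + 6*b^2 + 40*b + 25)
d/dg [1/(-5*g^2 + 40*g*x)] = 2*(g - 4*x)/(5*g^2*(g - 8*x)^2)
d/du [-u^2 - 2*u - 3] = -2*u - 2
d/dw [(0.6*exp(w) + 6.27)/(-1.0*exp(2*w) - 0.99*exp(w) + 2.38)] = (0.6*exp(2*w) + 12.54*exp(w) + 7.6353)*exp(w)/(1.0*exp(4*w) + 1.98*exp(3*w) - 3.7799*exp(2*w) - 4.7124*exp(w) + 5.6644)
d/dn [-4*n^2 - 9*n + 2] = -8*n - 9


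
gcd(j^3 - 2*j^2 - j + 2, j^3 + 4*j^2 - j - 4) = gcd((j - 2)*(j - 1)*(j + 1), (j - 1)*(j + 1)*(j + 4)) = j^2 - 1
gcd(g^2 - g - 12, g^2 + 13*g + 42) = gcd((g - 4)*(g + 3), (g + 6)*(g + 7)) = 1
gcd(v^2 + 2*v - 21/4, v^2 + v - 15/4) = v - 3/2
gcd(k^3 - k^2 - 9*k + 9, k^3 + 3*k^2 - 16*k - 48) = k + 3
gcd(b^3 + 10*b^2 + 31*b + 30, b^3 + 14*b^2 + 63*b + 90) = b^2 + 8*b + 15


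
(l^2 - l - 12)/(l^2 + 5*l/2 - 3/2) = 2*(l - 4)/(2*l - 1)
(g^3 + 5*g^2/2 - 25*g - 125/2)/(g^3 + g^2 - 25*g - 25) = (g + 5/2)/(g + 1)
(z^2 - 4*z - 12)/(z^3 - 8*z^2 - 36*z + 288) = (z + 2)/(z^2 - 2*z - 48)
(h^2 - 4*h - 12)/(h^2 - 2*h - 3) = (-h^2 + 4*h + 12)/(-h^2 + 2*h + 3)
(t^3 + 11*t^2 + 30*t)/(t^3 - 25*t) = (t + 6)/(t - 5)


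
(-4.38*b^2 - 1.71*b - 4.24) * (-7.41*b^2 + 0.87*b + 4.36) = 32.4558*b^4 + 8.8605*b^3 + 10.8339*b^2 - 11.1444*b - 18.4864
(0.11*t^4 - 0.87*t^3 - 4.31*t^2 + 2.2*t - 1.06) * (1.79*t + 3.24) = 0.1969*t^5 - 1.2009*t^4 - 10.5337*t^3 - 10.0264*t^2 + 5.2306*t - 3.4344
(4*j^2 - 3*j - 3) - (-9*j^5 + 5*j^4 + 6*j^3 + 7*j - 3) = 9*j^5 - 5*j^4 - 6*j^3 + 4*j^2 - 10*j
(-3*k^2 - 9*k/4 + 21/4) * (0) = 0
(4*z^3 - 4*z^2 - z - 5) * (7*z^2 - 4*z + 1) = 28*z^5 - 44*z^4 + 13*z^3 - 35*z^2 + 19*z - 5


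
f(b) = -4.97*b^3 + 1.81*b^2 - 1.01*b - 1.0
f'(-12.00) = -2191.49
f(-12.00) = 8859.92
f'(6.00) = -516.05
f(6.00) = -1015.42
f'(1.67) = -36.55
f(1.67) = -20.79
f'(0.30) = -1.27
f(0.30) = -1.27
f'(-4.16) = -274.10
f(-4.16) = 392.32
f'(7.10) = -726.92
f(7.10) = -1695.75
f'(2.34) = -74.18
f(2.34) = -57.13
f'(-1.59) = -44.46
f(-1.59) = 25.16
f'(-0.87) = -15.44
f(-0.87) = 4.52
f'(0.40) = -1.95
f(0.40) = -1.43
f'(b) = -14.91*b^2 + 3.62*b - 1.01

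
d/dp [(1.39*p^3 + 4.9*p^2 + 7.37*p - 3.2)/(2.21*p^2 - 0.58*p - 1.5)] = (3.0719*p^4 - 1.6124*p^3 - 25.3847*p^2 - 0.556000000000004*p - 12.911)/(4.8841*p^4 - 2.5636*p^3 - 6.2936*p^2 + 1.74*p + 2.25)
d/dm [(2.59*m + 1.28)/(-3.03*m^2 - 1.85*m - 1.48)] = (7.8477*m^2 + 7.7568*m - 1.4652)/(9.1809*m^4 + 11.211*m^3 + 12.3913*m^2 + 5.476*m + 2.1904)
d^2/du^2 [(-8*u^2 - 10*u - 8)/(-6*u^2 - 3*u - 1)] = 4*(108*u^3 + 360*u^2 + 126*u + 1)/(216*u^6 + 324*u^5 + 270*u^4 + 135*u^3 + 45*u^2 + 9*u + 1)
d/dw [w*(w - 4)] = 2*w - 4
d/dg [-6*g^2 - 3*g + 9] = -12*g - 3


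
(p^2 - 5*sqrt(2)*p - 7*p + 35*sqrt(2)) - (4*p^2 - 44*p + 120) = -3*p^2 - 5*sqrt(2)*p + 37*p - 120 + 35*sqrt(2)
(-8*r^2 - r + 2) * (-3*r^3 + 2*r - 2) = 24*r^5 + 3*r^4 - 22*r^3 + 14*r^2 + 6*r - 4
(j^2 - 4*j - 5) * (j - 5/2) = j^3 - 13*j^2/2 + 5*j + 25/2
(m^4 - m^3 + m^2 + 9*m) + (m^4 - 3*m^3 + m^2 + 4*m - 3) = 2*m^4 - 4*m^3 + 2*m^2 + 13*m - 3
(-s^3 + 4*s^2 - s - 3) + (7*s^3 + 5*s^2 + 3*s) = 6*s^3 + 9*s^2 + 2*s - 3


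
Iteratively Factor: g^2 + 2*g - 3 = (g - 1)*(g + 3)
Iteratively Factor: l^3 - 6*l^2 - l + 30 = (l + 2)*(l^2 - 8*l + 15) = (l - 5)*(l + 2)*(l - 3)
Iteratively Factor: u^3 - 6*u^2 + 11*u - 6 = (u - 2)*(u^2 - 4*u + 3) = (u - 3)*(u - 2)*(u - 1)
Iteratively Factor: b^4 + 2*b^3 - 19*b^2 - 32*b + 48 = (b + 3)*(b^3 - b^2 - 16*b + 16) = (b - 4)*(b + 3)*(b^2 + 3*b - 4) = (b - 4)*(b + 3)*(b + 4)*(b - 1)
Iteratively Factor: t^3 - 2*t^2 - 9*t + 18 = (t - 3)*(t^2 + t - 6) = (t - 3)*(t + 3)*(t - 2)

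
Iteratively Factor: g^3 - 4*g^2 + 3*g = (g - 1)*(g^2 - 3*g) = g*(g - 1)*(g - 3)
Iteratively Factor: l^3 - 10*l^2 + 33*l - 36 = (l - 4)*(l^2 - 6*l + 9) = (l - 4)*(l - 3)*(l - 3)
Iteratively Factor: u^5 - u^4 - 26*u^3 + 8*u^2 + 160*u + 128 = (u + 4)*(u^4 - 5*u^3 - 6*u^2 + 32*u + 32) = (u - 4)*(u + 4)*(u^3 - u^2 - 10*u - 8) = (u - 4)*(u + 1)*(u + 4)*(u^2 - 2*u - 8) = (u - 4)*(u + 1)*(u + 2)*(u + 4)*(u - 4)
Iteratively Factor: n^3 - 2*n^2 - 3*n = (n)*(n^2 - 2*n - 3) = n*(n - 3)*(n + 1)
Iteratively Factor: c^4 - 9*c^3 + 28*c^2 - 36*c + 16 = (c - 4)*(c^3 - 5*c^2 + 8*c - 4) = (c - 4)*(c - 2)*(c^2 - 3*c + 2) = (c - 4)*(c - 2)^2*(c - 1)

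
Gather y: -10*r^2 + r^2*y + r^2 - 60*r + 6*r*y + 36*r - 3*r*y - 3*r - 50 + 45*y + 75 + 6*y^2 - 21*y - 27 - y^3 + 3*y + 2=-9*r^2 - 27*r - y^3 + 6*y^2 + y*(r^2 + 3*r + 27)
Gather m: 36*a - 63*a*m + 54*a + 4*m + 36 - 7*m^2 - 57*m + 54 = 90*a - 7*m^2 + m*(-63*a - 53) + 90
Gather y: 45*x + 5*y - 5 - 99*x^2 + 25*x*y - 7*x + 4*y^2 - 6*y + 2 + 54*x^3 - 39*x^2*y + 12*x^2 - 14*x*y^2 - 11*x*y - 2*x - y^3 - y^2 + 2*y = 54*x^3 - 87*x^2 + 36*x - y^3 + y^2*(3 - 14*x) + y*(-39*x^2 + 14*x + 1) - 3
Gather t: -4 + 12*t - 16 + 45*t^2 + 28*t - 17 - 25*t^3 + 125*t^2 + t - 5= -25*t^3 + 170*t^2 + 41*t - 42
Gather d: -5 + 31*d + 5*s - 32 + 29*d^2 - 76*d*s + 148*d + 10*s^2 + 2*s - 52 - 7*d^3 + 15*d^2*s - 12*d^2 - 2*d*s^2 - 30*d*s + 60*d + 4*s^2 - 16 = -7*d^3 + d^2*(15*s + 17) + d*(-2*s^2 - 106*s + 239) + 14*s^2 + 7*s - 105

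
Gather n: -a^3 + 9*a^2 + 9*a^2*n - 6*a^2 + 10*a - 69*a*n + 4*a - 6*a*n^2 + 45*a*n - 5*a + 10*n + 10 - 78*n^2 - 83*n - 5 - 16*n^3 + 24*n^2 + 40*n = -a^3 + 3*a^2 + 9*a - 16*n^3 + n^2*(-6*a - 54) + n*(9*a^2 - 24*a - 33) + 5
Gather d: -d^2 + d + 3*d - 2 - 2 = -d^2 + 4*d - 4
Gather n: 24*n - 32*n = -8*n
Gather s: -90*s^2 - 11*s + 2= -90*s^2 - 11*s + 2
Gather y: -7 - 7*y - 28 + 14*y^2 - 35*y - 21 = 14*y^2 - 42*y - 56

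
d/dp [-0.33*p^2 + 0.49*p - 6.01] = 0.49 - 0.66*p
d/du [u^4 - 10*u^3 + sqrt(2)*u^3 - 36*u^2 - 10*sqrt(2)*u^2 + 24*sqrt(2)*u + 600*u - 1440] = 4*u^3 - 30*u^2 + 3*sqrt(2)*u^2 - 72*u - 20*sqrt(2)*u + 24*sqrt(2) + 600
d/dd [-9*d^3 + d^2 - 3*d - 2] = -27*d^2 + 2*d - 3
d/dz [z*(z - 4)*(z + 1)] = 3*z^2 - 6*z - 4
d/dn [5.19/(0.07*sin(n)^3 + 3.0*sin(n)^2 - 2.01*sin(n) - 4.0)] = (-1.0899*sin(n)^2 - 31.14*sin(n) + 10.4319)*cos(n)/(0.07*sin(n)^3 + 3.0*sin(n)^2 - 2.01*sin(n) - 4.0)^2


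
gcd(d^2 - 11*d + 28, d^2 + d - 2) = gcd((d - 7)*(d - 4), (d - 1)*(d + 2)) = 1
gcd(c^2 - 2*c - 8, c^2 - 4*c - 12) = c + 2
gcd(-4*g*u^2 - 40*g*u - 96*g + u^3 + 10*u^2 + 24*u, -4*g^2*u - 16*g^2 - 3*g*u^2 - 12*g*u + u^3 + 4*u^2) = -4*g*u - 16*g + u^2 + 4*u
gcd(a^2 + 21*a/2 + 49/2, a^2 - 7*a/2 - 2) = 1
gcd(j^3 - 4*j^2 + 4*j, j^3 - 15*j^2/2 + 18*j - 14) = j^2 - 4*j + 4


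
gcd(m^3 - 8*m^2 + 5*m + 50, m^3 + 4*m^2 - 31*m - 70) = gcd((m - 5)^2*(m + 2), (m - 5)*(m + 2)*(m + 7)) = m^2 - 3*m - 10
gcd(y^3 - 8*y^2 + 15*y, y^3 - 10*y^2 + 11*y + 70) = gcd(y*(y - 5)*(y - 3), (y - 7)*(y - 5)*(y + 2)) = y - 5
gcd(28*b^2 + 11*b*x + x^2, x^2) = 1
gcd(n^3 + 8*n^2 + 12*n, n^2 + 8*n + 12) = n^2 + 8*n + 12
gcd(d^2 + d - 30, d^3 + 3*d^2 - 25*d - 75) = d - 5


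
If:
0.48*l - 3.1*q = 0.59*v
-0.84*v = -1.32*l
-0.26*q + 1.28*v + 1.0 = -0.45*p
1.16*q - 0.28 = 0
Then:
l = -1.67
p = 5.40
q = 0.24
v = -2.63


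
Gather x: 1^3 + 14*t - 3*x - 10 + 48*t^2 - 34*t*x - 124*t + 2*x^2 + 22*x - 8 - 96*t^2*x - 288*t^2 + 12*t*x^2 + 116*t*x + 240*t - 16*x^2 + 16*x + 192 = -240*t^2 + 130*t + x^2*(12*t - 14) + x*(-96*t^2 + 82*t + 35) + 175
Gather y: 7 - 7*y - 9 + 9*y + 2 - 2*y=0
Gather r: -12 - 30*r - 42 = -30*r - 54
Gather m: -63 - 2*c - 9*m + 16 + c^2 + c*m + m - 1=c^2 - 2*c + m*(c - 8) - 48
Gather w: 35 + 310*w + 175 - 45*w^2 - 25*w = -45*w^2 + 285*w + 210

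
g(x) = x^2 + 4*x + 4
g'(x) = 2*x + 4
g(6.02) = 64.32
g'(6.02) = 16.04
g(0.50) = 6.25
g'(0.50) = 5.00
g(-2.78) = 0.61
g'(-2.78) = -1.56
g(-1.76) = 0.06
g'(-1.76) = 0.48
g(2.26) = 18.15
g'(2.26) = 8.52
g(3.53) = 30.58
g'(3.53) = 11.06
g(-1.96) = 0.00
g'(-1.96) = 0.08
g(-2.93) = 0.86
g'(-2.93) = -1.86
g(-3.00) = 1.00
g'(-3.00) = -2.00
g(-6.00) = 16.00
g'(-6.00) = -8.00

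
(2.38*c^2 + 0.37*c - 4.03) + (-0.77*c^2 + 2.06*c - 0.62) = 1.61*c^2 + 2.43*c - 4.65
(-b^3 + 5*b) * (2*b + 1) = -2*b^4 - b^3 + 10*b^2 + 5*b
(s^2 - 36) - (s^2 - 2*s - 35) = 2*s - 1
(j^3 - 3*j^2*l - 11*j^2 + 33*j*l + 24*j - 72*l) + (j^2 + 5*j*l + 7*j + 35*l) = j^3 - 3*j^2*l - 10*j^2 + 38*j*l + 31*j - 37*l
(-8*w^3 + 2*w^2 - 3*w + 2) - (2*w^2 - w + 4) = -8*w^3 - 2*w - 2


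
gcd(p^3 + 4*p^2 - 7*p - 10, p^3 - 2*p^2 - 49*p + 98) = p - 2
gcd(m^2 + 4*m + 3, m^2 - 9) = m + 3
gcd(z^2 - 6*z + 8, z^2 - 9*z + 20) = z - 4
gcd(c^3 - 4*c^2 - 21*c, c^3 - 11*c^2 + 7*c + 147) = c^2 - 4*c - 21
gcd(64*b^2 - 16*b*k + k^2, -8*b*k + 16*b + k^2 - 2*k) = 8*b - k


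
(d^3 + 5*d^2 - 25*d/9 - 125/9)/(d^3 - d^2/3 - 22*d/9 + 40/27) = 3*(3*d^2 + 10*d - 25)/(9*d^2 - 18*d + 8)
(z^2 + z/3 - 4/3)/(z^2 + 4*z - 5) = (z + 4/3)/(z + 5)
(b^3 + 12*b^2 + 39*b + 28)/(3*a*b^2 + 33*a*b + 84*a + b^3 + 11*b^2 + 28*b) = (b + 1)/(3*a + b)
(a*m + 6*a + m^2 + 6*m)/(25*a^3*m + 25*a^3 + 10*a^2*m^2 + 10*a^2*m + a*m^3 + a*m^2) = (a*m + 6*a + m^2 + 6*m)/(a*(25*a^2*m + 25*a^2 + 10*a*m^2 + 10*a*m + m^3 + m^2))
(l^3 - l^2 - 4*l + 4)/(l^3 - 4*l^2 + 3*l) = (l^2 - 4)/(l*(l - 3))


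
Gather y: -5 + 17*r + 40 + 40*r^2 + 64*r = 40*r^2 + 81*r + 35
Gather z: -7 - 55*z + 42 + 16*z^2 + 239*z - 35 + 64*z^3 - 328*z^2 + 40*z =64*z^3 - 312*z^2 + 224*z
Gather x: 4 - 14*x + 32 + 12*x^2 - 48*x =12*x^2 - 62*x + 36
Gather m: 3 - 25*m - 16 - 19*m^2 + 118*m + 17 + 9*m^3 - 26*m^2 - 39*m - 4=9*m^3 - 45*m^2 + 54*m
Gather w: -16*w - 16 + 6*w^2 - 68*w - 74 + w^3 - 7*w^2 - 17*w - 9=w^3 - w^2 - 101*w - 99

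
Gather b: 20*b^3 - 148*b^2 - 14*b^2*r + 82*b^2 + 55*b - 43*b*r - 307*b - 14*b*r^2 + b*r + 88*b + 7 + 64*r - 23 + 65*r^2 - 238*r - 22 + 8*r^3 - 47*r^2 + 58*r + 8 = 20*b^3 + b^2*(-14*r - 66) + b*(-14*r^2 - 42*r - 164) + 8*r^3 + 18*r^2 - 116*r - 30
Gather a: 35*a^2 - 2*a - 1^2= 35*a^2 - 2*a - 1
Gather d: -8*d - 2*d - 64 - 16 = -10*d - 80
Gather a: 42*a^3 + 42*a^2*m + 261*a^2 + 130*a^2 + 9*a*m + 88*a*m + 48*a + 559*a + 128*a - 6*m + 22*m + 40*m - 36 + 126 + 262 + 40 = 42*a^3 + a^2*(42*m + 391) + a*(97*m + 735) + 56*m + 392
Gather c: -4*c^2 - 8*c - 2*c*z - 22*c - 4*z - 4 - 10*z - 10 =-4*c^2 + c*(-2*z - 30) - 14*z - 14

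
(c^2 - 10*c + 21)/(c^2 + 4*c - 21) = (c - 7)/(c + 7)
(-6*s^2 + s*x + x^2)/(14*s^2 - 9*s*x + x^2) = (3*s + x)/(-7*s + x)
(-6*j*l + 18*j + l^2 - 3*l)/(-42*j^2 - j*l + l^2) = (6*j*l - 18*j - l^2 + 3*l)/(42*j^2 + j*l - l^2)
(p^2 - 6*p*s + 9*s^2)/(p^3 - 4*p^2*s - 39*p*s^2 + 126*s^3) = (p - 3*s)/(p^2 - p*s - 42*s^2)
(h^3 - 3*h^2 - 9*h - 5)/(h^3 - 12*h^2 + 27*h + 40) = (h + 1)/(h - 8)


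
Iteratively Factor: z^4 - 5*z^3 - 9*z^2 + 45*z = (z)*(z^3 - 5*z^2 - 9*z + 45) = z*(z - 3)*(z^2 - 2*z - 15) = z*(z - 5)*(z - 3)*(z + 3)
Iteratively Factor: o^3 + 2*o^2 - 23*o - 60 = (o - 5)*(o^2 + 7*o + 12) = (o - 5)*(o + 3)*(o + 4)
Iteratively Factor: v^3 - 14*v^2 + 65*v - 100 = (v - 5)*(v^2 - 9*v + 20) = (v - 5)*(v - 4)*(v - 5)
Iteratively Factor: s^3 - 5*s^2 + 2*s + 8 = (s + 1)*(s^2 - 6*s + 8) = (s - 2)*(s + 1)*(s - 4)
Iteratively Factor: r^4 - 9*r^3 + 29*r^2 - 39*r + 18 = (r - 3)*(r^3 - 6*r^2 + 11*r - 6) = (r - 3)^2*(r^2 - 3*r + 2) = (r - 3)^2*(r - 2)*(r - 1)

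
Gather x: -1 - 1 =-2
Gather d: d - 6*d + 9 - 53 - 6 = -5*d - 50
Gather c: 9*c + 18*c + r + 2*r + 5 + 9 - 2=27*c + 3*r + 12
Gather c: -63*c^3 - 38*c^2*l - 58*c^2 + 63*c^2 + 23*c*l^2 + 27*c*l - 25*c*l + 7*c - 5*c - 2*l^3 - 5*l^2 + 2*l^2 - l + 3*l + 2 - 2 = -63*c^3 + c^2*(5 - 38*l) + c*(23*l^2 + 2*l + 2) - 2*l^3 - 3*l^2 + 2*l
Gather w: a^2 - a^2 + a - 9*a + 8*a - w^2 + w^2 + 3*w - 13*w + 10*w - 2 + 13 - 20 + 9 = 0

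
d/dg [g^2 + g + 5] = 2*g + 1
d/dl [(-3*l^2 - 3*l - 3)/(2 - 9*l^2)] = 3*(-9*l^2 - 22*l - 2)/(81*l^4 - 36*l^2 + 4)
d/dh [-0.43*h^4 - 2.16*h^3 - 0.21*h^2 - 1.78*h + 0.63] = -1.72*h^3 - 6.48*h^2 - 0.42*h - 1.78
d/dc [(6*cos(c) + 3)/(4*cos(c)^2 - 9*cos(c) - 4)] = 3*(8*cos(c)^2 + 8*cos(c) - 1)*sin(c)/(4*sin(c)^2 + 9*cos(c))^2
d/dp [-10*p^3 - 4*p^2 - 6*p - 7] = -30*p^2 - 8*p - 6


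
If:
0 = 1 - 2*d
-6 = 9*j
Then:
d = 1/2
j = -2/3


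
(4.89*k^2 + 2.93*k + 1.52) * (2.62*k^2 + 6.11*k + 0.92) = 12.8118*k^4 + 37.5545*k^3 + 26.3835*k^2 + 11.9828*k + 1.3984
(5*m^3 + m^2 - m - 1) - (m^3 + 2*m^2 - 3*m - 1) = 4*m^3 - m^2 + 2*m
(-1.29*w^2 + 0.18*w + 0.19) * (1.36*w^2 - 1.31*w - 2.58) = -1.7544*w^4 + 1.9347*w^3 + 3.3508*w^2 - 0.7133*w - 0.4902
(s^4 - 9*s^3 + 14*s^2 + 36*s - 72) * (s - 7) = s^5 - 16*s^4 + 77*s^3 - 62*s^2 - 324*s + 504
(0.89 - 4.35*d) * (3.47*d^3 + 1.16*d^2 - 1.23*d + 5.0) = -15.0945*d^4 - 1.9577*d^3 + 6.3829*d^2 - 22.8447*d + 4.45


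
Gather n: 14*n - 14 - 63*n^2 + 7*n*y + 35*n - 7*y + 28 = -63*n^2 + n*(7*y + 49) - 7*y + 14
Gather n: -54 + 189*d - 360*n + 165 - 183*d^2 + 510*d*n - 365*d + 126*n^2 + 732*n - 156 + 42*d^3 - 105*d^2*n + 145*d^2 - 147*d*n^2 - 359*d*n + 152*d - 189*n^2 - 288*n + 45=42*d^3 - 38*d^2 - 24*d + n^2*(-147*d - 63) + n*(-105*d^2 + 151*d + 84)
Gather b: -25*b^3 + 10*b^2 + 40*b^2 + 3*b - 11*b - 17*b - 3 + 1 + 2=-25*b^3 + 50*b^2 - 25*b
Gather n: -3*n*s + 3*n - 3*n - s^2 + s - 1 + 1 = -3*n*s - s^2 + s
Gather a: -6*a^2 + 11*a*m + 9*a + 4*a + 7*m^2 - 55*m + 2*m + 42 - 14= -6*a^2 + a*(11*m + 13) + 7*m^2 - 53*m + 28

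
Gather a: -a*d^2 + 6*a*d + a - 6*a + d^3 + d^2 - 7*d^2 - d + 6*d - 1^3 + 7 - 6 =a*(-d^2 + 6*d - 5) + d^3 - 6*d^2 + 5*d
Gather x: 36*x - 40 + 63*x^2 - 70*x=63*x^2 - 34*x - 40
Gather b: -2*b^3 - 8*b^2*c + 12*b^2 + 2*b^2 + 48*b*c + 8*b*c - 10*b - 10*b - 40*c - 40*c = -2*b^3 + b^2*(14 - 8*c) + b*(56*c - 20) - 80*c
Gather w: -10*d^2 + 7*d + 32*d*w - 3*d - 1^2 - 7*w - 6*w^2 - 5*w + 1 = -10*d^2 + 4*d - 6*w^2 + w*(32*d - 12)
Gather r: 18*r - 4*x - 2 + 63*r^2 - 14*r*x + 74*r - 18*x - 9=63*r^2 + r*(92 - 14*x) - 22*x - 11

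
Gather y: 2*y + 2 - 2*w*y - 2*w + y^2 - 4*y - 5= -2*w + y^2 + y*(-2*w - 2) - 3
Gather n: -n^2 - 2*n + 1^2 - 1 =-n^2 - 2*n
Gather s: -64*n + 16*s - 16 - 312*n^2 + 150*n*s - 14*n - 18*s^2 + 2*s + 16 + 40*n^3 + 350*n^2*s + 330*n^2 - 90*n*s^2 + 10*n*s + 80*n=40*n^3 + 18*n^2 + 2*n + s^2*(-90*n - 18) + s*(350*n^2 + 160*n + 18)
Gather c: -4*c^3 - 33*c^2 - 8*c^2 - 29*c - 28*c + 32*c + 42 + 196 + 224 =-4*c^3 - 41*c^2 - 25*c + 462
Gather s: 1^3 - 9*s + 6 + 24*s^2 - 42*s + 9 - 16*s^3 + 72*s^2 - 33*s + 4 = -16*s^3 + 96*s^2 - 84*s + 20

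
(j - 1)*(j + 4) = j^2 + 3*j - 4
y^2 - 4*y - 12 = (y - 6)*(y + 2)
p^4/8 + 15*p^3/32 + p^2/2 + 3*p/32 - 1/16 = (p/4 + 1/4)*(p/2 + 1/2)*(p - 1/4)*(p + 2)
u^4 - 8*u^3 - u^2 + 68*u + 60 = (u - 6)*(u - 5)*(u + 1)*(u + 2)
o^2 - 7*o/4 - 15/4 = (o - 3)*(o + 5/4)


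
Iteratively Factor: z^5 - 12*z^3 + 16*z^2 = (z + 4)*(z^4 - 4*z^3 + 4*z^2) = (z - 2)*(z + 4)*(z^3 - 2*z^2) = z*(z - 2)*(z + 4)*(z^2 - 2*z) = z^2*(z - 2)*(z + 4)*(z - 2)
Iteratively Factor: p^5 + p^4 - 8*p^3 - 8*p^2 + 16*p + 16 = (p + 2)*(p^4 - p^3 - 6*p^2 + 4*p + 8) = (p - 2)*(p + 2)*(p^3 + p^2 - 4*p - 4) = (p - 2)^2*(p + 2)*(p^2 + 3*p + 2) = (p - 2)^2*(p + 1)*(p + 2)*(p + 2)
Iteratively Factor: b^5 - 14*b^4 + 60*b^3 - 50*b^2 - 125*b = (b - 5)*(b^4 - 9*b^3 + 15*b^2 + 25*b) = (b - 5)^2*(b^3 - 4*b^2 - 5*b) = (b - 5)^3*(b^2 + b) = (b - 5)^3*(b + 1)*(b)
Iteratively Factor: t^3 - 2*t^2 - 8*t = (t)*(t^2 - 2*t - 8) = t*(t + 2)*(t - 4)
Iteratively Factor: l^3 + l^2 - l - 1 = (l + 1)*(l^2 - 1) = (l + 1)^2*(l - 1)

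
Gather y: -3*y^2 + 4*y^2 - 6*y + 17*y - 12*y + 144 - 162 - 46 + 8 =y^2 - y - 56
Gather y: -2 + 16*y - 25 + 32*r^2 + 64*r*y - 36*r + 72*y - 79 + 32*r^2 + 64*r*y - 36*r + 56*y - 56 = 64*r^2 - 72*r + y*(128*r + 144) - 162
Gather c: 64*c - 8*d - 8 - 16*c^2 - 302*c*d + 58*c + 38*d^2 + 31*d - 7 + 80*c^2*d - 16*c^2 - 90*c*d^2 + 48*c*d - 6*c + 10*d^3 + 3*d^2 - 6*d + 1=c^2*(80*d - 32) + c*(-90*d^2 - 254*d + 116) + 10*d^3 + 41*d^2 + 17*d - 14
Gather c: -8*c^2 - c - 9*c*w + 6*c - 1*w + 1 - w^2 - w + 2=-8*c^2 + c*(5 - 9*w) - w^2 - 2*w + 3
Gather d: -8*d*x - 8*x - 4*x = -8*d*x - 12*x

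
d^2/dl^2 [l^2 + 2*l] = 2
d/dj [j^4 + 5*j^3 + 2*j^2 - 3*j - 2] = 4*j^3 + 15*j^2 + 4*j - 3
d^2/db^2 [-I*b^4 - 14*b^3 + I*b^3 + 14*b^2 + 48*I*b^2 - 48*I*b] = -12*I*b^2 + 6*b*(-14 + I) + 28 + 96*I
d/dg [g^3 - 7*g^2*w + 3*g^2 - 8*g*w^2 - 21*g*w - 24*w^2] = 3*g^2 - 14*g*w + 6*g - 8*w^2 - 21*w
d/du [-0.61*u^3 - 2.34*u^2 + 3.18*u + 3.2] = -1.83*u^2 - 4.68*u + 3.18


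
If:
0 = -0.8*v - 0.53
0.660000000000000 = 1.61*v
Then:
No Solution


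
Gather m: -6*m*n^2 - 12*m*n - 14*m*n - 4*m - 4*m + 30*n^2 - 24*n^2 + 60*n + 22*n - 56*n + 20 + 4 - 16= m*(-6*n^2 - 26*n - 8) + 6*n^2 + 26*n + 8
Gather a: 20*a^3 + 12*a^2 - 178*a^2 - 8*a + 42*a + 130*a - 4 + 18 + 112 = 20*a^3 - 166*a^2 + 164*a + 126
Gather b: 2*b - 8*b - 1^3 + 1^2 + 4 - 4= -6*b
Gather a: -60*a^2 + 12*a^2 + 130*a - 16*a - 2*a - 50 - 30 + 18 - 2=-48*a^2 + 112*a - 64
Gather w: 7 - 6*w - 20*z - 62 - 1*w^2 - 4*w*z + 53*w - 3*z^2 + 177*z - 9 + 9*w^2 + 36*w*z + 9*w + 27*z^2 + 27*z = 8*w^2 + w*(32*z + 56) + 24*z^2 + 184*z - 64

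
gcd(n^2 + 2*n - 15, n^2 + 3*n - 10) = n + 5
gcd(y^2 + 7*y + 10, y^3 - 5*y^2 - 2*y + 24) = y + 2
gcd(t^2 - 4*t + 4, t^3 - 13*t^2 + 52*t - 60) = t - 2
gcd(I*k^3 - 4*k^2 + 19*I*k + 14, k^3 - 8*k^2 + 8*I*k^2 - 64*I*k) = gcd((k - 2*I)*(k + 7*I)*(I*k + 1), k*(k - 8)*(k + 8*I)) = 1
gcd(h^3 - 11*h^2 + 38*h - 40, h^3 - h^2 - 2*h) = h - 2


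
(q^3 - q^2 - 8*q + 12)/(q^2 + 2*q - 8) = (q^2 + q - 6)/(q + 4)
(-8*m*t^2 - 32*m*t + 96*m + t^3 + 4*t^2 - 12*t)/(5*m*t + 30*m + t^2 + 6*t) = (-8*m*t + 16*m + t^2 - 2*t)/(5*m + t)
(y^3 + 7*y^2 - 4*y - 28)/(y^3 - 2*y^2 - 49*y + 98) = (y + 2)/(y - 7)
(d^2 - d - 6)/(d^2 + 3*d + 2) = (d - 3)/(d + 1)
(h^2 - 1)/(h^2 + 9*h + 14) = (h^2 - 1)/(h^2 + 9*h + 14)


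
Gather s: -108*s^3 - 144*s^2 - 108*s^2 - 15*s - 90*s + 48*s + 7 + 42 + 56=-108*s^3 - 252*s^2 - 57*s + 105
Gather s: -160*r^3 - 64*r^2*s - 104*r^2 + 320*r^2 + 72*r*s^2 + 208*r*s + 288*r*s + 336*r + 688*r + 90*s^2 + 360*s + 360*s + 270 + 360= -160*r^3 + 216*r^2 + 1024*r + s^2*(72*r + 90) + s*(-64*r^2 + 496*r + 720) + 630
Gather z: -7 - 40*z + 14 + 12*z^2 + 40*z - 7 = 12*z^2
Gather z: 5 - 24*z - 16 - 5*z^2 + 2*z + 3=-5*z^2 - 22*z - 8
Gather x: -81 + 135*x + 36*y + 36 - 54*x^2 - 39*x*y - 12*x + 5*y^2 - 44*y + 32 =-54*x^2 + x*(123 - 39*y) + 5*y^2 - 8*y - 13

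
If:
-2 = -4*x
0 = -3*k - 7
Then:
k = -7/3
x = 1/2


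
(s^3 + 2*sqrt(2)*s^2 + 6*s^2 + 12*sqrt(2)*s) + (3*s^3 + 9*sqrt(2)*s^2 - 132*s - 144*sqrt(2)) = 4*s^3 + 6*s^2 + 11*sqrt(2)*s^2 - 132*s + 12*sqrt(2)*s - 144*sqrt(2)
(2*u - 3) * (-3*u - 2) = -6*u^2 + 5*u + 6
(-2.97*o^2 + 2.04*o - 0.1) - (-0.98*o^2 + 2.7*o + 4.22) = -1.99*o^2 - 0.66*o - 4.32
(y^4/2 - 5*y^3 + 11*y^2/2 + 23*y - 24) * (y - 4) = y^5/2 - 7*y^4 + 51*y^3/2 + y^2 - 116*y + 96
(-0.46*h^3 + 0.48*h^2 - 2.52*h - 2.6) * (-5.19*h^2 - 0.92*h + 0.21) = 2.3874*h^5 - 2.068*h^4 + 12.5406*h^3 + 15.9132*h^2 + 1.8628*h - 0.546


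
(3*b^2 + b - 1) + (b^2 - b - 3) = 4*b^2 - 4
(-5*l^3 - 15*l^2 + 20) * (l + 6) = -5*l^4 - 45*l^3 - 90*l^2 + 20*l + 120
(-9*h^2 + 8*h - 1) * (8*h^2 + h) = -72*h^4 + 55*h^3 - h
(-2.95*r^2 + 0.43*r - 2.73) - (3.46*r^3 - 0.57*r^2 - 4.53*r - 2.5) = -3.46*r^3 - 2.38*r^2 + 4.96*r - 0.23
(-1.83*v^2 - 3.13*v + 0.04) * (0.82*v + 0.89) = -1.5006*v^3 - 4.1953*v^2 - 2.7529*v + 0.0356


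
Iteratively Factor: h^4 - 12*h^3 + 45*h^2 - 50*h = (h - 5)*(h^3 - 7*h^2 + 10*h) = (h - 5)^2*(h^2 - 2*h) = h*(h - 5)^2*(h - 2)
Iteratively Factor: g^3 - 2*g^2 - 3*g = (g + 1)*(g^2 - 3*g) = g*(g + 1)*(g - 3)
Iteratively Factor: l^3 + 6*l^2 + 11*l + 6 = (l + 2)*(l^2 + 4*l + 3) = (l + 2)*(l + 3)*(l + 1)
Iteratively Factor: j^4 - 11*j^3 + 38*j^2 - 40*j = (j - 4)*(j^3 - 7*j^2 + 10*j) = j*(j - 4)*(j^2 - 7*j + 10) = j*(j - 4)*(j - 2)*(j - 5)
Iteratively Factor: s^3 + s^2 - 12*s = (s)*(s^2 + s - 12) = s*(s - 3)*(s + 4)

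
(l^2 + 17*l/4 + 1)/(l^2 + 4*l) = (l + 1/4)/l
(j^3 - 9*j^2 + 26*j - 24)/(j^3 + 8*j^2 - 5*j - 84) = (j^2 - 6*j + 8)/(j^2 + 11*j + 28)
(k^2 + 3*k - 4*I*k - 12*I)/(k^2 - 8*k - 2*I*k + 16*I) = (k^2 + k*(3 - 4*I) - 12*I)/(k^2 - 2*k*(4 + I) + 16*I)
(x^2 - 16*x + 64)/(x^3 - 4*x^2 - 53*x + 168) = (x - 8)/(x^2 + 4*x - 21)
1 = 1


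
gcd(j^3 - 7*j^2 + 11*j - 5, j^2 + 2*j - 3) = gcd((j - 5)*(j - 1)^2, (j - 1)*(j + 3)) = j - 1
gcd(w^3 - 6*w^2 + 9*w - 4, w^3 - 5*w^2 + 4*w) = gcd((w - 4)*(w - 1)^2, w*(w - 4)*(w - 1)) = w^2 - 5*w + 4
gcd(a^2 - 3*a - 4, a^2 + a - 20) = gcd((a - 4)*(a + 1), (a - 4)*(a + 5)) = a - 4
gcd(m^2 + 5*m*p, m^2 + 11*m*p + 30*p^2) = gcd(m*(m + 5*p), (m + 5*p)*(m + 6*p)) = m + 5*p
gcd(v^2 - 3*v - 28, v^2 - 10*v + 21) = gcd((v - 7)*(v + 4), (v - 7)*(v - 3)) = v - 7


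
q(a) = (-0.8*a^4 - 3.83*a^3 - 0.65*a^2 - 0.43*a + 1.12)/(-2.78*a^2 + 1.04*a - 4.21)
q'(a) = (5.56*a - 1.04)*(-0.8*a^4 - 3.83*a^3 - 0.65*a^2 - 0.43*a + 1.12)/(-2.78*a^2 + 1.04*a - 4.21)^2 + (-3.2*a^3 - 11.49*a^2 - 1.3*a - 0.43)/(-2.78*a^2 + 1.04*a - 4.21)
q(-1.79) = -0.91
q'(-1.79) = 0.44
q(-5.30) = 0.86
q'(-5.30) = -1.52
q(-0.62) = -0.33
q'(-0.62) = 0.31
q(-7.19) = 4.79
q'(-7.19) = -2.63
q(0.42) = -0.12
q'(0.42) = 0.80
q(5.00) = 14.54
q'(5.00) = 4.45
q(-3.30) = -1.01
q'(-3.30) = -0.35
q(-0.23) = -0.27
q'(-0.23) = 0.02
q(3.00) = 6.67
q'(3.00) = 3.44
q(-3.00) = -1.09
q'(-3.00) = -0.18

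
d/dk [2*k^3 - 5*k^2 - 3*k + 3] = 6*k^2 - 10*k - 3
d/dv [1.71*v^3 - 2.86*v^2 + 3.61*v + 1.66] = 5.13*v^2 - 5.72*v + 3.61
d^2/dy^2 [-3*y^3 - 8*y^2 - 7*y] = -18*y - 16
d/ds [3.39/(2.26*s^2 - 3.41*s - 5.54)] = (11.5599 - 15.3228*s)/(-2.26*s^2 + 3.41*s + 5.54)^2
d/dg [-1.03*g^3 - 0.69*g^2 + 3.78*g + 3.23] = -3.09*g^2 - 1.38*g + 3.78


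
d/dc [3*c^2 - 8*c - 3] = 6*c - 8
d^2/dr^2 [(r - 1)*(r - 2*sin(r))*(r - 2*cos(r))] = 2*sqrt(2)*r^2*sin(r + pi/4) + 6*r*sin(r) - 8*r*sin(2*r) - 10*r*cos(r) + 6*r - 8*sin(r) + 8*sqrt(2)*sin(2*r + pi/4) - 2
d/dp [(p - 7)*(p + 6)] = 2*p - 1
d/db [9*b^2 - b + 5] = 18*b - 1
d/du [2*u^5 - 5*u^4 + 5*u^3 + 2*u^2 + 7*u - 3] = 10*u^4 - 20*u^3 + 15*u^2 + 4*u + 7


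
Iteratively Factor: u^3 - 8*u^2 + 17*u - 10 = (u - 1)*(u^2 - 7*u + 10) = (u - 5)*(u - 1)*(u - 2)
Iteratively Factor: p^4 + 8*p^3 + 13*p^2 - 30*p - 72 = (p - 2)*(p^3 + 10*p^2 + 33*p + 36) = (p - 2)*(p + 3)*(p^2 + 7*p + 12) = (p - 2)*(p + 3)*(p + 4)*(p + 3)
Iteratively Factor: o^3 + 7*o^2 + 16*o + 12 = (o + 2)*(o^2 + 5*o + 6) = (o + 2)*(o + 3)*(o + 2)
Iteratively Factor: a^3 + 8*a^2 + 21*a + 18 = (a + 2)*(a^2 + 6*a + 9) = (a + 2)*(a + 3)*(a + 3)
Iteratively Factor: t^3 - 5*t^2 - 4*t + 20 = (t - 5)*(t^2 - 4) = (t - 5)*(t - 2)*(t + 2)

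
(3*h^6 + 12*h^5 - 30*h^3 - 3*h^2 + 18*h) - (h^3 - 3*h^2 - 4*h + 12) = 3*h^6 + 12*h^5 - 31*h^3 + 22*h - 12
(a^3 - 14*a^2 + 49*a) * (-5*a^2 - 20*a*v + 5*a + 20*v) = -5*a^5 - 20*a^4*v + 75*a^4 + 300*a^3*v - 315*a^3 - 1260*a^2*v + 245*a^2 + 980*a*v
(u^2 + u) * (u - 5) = u^3 - 4*u^2 - 5*u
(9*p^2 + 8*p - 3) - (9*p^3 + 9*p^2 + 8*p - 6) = 3 - 9*p^3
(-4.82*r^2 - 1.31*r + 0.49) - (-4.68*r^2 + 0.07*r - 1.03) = -0.140000000000001*r^2 - 1.38*r + 1.52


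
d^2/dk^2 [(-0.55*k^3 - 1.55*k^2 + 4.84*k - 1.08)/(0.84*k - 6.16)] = (-0.77616*k^3 + 17.07552*k^2 - 125.22048*k - 69.067264)/(0.592704*k^3 - 13.039488*k^2 + 95.622912*k - 233.744896)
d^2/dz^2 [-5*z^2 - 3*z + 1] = -10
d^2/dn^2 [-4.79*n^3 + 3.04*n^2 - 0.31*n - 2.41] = 6.08 - 28.74*n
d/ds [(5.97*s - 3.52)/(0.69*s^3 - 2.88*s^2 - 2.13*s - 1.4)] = (-8.2386*s^3 + 24.48*s^2 - 20.2752*s - 15.8556)/(0.4761*s^6 - 3.9744*s^5 + 5.355*s^4 + 10.3368*s^3 + 12.6009*s^2 + 5.964*s + 1.96)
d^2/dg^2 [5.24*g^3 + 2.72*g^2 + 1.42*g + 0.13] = 31.44*g + 5.44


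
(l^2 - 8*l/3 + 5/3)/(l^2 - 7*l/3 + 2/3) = (3*l^2 - 8*l + 5)/(3*l^2 - 7*l + 2)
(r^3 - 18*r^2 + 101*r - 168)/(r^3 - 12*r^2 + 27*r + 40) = (r^2 - 10*r + 21)/(r^2 - 4*r - 5)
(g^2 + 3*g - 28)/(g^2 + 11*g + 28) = (g - 4)/(g + 4)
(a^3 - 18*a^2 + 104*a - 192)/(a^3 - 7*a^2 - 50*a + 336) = (a - 4)/(a + 7)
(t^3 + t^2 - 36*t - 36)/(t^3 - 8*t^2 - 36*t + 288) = (t + 1)/(t - 8)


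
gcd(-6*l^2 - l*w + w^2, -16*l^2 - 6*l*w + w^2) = 2*l + w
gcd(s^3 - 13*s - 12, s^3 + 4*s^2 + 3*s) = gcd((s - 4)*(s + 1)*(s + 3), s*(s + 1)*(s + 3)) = s^2 + 4*s + 3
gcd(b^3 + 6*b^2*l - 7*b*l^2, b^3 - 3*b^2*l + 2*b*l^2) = b^2 - b*l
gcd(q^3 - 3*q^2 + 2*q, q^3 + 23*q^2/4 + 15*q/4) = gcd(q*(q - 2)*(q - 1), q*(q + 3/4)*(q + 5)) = q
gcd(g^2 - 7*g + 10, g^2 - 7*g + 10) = g^2 - 7*g + 10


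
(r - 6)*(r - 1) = r^2 - 7*r + 6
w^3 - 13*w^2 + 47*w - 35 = (w - 7)*(w - 5)*(w - 1)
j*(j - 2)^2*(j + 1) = j^4 - 3*j^3 + 4*j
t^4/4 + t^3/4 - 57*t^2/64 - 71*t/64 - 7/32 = (t/4 + 1/4)*(t - 2)*(t + 1/4)*(t + 7/4)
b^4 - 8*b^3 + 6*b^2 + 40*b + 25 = (b - 5)^2*(b + 1)^2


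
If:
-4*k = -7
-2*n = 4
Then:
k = 7/4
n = -2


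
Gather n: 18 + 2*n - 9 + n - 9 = 3*n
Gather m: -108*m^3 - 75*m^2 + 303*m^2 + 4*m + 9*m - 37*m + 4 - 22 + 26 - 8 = -108*m^3 + 228*m^2 - 24*m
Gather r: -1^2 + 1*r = r - 1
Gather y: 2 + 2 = 4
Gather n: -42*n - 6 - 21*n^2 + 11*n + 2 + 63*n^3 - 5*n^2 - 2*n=63*n^3 - 26*n^2 - 33*n - 4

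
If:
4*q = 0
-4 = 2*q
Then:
No Solution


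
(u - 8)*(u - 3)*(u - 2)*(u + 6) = u^4 - 7*u^3 - 32*u^2 + 228*u - 288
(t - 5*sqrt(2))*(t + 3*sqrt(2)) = t^2 - 2*sqrt(2)*t - 30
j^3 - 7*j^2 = j^2*(j - 7)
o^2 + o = o*(o + 1)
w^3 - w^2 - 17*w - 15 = (w - 5)*(w + 1)*(w + 3)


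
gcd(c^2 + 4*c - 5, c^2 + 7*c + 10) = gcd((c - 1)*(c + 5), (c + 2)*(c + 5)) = c + 5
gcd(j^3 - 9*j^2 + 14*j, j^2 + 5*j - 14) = j - 2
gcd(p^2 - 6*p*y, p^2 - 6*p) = p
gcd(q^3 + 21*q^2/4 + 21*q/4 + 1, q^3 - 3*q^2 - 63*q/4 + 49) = q + 4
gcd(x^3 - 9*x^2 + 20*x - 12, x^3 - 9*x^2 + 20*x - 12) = x^3 - 9*x^2 + 20*x - 12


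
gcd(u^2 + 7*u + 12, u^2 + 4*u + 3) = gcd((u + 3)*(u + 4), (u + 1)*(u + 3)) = u + 3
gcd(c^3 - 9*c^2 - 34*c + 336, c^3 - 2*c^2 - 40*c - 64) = c - 8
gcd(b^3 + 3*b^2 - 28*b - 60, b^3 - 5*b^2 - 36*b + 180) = b^2 + b - 30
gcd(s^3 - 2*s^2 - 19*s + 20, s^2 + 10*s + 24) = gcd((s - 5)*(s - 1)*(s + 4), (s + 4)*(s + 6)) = s + 4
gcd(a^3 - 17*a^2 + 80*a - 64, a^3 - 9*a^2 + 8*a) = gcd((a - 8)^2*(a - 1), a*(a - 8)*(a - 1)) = a^2 - 9*a + 8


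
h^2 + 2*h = h*(h + 2)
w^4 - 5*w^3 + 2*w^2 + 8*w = w*(w - 4)*(w - 2)*(w + 1)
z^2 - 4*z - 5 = (z - 5)*(z + 1)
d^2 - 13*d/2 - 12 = (d - 8)*(d + 3/2)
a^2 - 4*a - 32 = (a - 8)*(a + 4)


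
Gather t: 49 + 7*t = 7*t + 49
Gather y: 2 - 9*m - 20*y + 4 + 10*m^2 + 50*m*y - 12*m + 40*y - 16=10*m^2 - 21*m + y*(50*m + 20) - 10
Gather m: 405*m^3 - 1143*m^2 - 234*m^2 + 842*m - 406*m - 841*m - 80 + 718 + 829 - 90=405*m^3 - 1377*m^2 - 405*m + 1377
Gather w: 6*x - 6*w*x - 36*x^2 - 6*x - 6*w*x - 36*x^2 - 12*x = -12*w*x - 72*x^2 - 12*x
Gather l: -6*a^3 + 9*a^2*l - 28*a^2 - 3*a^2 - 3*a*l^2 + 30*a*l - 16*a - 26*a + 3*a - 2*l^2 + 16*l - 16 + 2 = -6*a^3 - 31*a^2 - 39*a + l^2*(-3*a - 2) + l*(9*a^2 + 30*a + 16) - 14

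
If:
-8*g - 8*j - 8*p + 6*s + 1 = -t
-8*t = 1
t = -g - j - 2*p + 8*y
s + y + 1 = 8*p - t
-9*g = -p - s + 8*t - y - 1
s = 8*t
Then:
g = 391/4032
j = -2861/4032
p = -113/4032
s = -1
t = -1/8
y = -25/252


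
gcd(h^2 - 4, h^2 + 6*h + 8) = h + 2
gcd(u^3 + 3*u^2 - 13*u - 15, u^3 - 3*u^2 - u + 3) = u^2 - 2*u - 3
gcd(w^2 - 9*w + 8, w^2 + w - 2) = w - 1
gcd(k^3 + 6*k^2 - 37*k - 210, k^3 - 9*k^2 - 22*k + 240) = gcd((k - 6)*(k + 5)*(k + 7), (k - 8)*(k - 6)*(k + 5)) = k^2 - k - 30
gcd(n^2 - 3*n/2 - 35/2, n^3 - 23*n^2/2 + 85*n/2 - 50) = n - 5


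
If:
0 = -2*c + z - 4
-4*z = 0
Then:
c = -2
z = 0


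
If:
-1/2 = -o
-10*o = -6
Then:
No Solution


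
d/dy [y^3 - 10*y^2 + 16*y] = 3*y^2 - 20*y + 16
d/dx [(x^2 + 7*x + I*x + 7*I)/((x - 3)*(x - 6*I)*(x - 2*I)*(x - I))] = (-2*x^5 + x^4*(-18 + 6*I) + x^3*(24 + 104*I) + x^2*(38 - 94*I) + x*(378 + 208*I) + 120 - 672*I)/(x^8 + x^7*(-6 - 18*I) + x^6*(-112 + 108*I) + x^5*(726 + 222*I) + x^4*(-473 - 2304*I) + x^3*(-3696 + 2976*I) + x^2*(5400 + 2880*I) + x*(864 - 4320*I) - 1296)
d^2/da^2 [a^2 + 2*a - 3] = 2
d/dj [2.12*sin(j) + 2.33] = 2.12*cos(j)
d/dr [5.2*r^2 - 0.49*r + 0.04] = 10.4*r - 0.49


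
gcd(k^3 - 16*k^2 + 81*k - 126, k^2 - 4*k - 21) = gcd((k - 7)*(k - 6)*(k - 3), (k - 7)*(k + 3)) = k - 7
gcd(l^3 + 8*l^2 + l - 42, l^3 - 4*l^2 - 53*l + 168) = l + 7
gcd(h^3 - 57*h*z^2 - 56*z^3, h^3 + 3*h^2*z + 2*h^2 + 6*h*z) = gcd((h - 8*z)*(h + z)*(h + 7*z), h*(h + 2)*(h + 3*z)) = 1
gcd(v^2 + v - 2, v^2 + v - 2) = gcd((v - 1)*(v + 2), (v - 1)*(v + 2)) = v^2 + v - 2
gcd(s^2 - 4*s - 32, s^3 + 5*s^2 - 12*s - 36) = 1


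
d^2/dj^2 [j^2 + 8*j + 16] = 2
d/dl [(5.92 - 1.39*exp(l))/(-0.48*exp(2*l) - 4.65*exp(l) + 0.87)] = (-0.6672*exp(2*l) + 5.6832*exp(l) + 26.3187)*exp(l)/(0.2304*exp(4*l) + 4.464*exp(3*l) + 20.7873*exp(2*l) - 8.091*exp(l) + 0.7569)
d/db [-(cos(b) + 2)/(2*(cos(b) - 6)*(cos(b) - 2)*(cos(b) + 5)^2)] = (-3*cos(b)^3 + 3*cos(b)^2 + 16*cos(b) + 92)*sin(b)/(2*(cos(b) - 6)^2*(cos(b) - 2)^2*(cos(b) + 5)^3)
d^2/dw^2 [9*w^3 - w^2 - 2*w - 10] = 54*w - 2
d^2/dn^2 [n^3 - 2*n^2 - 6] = 6*n - 4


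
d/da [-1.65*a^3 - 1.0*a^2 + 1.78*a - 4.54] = -4.95*a^2 - 2.0*a + 1.78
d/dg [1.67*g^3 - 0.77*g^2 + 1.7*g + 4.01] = 5.01*g^2 - 1.54*g + 1.7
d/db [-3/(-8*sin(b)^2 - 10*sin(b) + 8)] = -3*(8*sin(b) + 5)*cos(b)/(2*(5*sin(b) - 4*cos(b)^2)^2)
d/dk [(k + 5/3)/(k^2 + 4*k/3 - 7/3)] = (-9*k^2 - 30*k - 41)/(9*k^4 + 24*k^3 - 26*k^2 - 56*k + 49)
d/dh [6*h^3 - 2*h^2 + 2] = 2*h*(9*h - 2)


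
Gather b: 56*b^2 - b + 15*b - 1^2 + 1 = 56*b^2 + 14*b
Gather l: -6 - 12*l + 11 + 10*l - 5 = -2*l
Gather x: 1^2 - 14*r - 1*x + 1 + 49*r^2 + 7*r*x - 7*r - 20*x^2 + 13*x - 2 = 49*r^2 - 21*r - 20*x^2 + x*(7*r + 12)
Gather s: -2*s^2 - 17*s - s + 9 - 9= -2*s^2 - 18*s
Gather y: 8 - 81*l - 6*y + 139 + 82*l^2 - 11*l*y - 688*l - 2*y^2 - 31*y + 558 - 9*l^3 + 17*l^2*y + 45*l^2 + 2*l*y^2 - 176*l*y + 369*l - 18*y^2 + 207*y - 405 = -9*l^3 + 127*l^2 - 400*l + y^2*(2*l - 20) + y*(17*l^2 - 187*l + 170) + 300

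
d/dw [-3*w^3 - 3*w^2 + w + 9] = -9*w^2 - 6*w + 1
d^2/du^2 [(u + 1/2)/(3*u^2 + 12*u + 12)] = (2*u - 5)/(3*(u^4 + 8*u^3 + 24*u^2 + 32*u + 16))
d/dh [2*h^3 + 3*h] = 6*h^2 + 3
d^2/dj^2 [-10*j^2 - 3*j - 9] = -20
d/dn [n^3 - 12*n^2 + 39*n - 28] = 3*n^2 - 24*n + 39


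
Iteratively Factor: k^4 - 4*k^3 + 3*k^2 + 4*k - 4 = (k - 2)*(k^3 - 2*k^2 - k + 2) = (k - 2)*(k + 1)*(k^2 - 3*k + 2) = (k - 2)*(k - 1)*(k + 1)*(k - 2)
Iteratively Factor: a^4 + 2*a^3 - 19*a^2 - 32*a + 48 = (a + 4)*(a^3 - 2*a^2 - 11*a + 12) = (a - 1)*(a + 4)*(a^2 - a - 12) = (a - 1)*(a + 3)*(a + 4)*(a - 4)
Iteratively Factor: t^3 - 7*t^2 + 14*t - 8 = (t - 2)*(t^2 - 5*t + 4) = (t - 4)*(t - 2)*(t - 1)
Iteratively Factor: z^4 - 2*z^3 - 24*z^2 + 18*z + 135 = (z + 3)*(z^3 - 5*z^2 - 9*z + 45) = (z + 3)^2*(z^2 - 8*z + 15) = (z - 5)*(z + 3)^2*(z - 3)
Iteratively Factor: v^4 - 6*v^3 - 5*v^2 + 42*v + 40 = (v + 1)*(v^3 - 7*v^2 + 2*v + 40) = (v - 4)*(v + 1)*(v^2 - 3*v - 10) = (v - 5)*(v - 4)*(v + 1)*(v + 2)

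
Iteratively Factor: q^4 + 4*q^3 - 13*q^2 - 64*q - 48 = (q + 3)*(q^3 + q^2 - 16*q - 16) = (q + 1)*(q + 3)*(q^2 - 16) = (q - 4)*(q + 1)*(q + 3)*(q + 4)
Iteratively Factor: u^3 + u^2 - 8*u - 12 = (u + 2)*(u^2 - u - 6) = (u + 2)^2*(u - 3)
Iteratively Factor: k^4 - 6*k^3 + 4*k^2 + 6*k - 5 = (k - 1)*(k^3 - 5*k^2 - k + 5) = (k - 1)*(k + 1)*(k^2 - 6*k + 5) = (k - 5)*(k - 1)*(k + 1)*(k - 1)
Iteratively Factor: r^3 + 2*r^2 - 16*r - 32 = (r + 2)*(r^2 - 16) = (r + 2)*(r + 4)*(r - 4)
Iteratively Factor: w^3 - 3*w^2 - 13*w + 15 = (w + 3)*(w^2 - 6*w + 5) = (w - 1)*(w + 3)*(w - 5)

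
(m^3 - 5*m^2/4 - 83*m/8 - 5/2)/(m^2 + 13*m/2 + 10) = (m^2 - 15*m/4 - 1)/(m + 4)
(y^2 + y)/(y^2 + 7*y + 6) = y/(y + 6)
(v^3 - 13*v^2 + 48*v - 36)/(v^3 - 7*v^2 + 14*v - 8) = (v^2 - 12*v + 36)/(v^2 - 6*v + 8)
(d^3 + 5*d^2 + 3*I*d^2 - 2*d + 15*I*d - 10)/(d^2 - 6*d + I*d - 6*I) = (d^2 + d*(5 + 2*I) + 10*I)/(d - 6)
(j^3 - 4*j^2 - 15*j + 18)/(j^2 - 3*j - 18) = j - 1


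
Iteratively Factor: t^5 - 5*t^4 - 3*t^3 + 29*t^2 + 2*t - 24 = (t + 2)*(t^4 - 7*t^3 + 11*t^2 + 7*t - 12) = (t - 3)*(t + 2)*(t^3 - 4*t^2 - t + 4) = (t - 4)*(t - 3)*(t + 2)*(t^2 - 1) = (t - 4)*(t - 3)*(t + 1)*(t + 2)*(t - 1)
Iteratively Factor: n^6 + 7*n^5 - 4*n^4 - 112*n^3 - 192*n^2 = (n)*(n^5 + 7*n^4 - 4*n^3 - 112*n^2 - 192*n) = n^2*(n^4 + 7*n^3 - 4*n^2 - 112*n - 192) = n^2*(n + 3)*(n^3 + 4*n^2 - 16*n - 64) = n^2*(n + 3)*(n + 4)*(n^2 - 16) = n^2*(n + 3)*(n + 4)^2*(n - 4)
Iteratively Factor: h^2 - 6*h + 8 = (h - 4)*(h - 2)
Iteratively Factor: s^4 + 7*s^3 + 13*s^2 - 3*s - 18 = (s + 3)*(s^3 + 4*s^2 + s - 6) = (s - 1)*(s + 3)*(s^2 + 5*s + 6) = (s - 1)*(s + 3)^2*(s + 2)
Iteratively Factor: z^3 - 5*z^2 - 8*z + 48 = (z - 4)*(z^2 - z - 12) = (z - 4)*(z + 3)*(z - 4)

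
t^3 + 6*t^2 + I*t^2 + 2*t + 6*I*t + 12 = (t + 6)*(t - I)*(t + 2*I)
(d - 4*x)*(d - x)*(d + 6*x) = d^3 + d^2*x - 26*d*x^2 + 24*x^3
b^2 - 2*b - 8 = (b - 4)*(b + 2)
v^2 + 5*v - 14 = (v - 2)*(v + 7)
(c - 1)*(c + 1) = c^2 - 1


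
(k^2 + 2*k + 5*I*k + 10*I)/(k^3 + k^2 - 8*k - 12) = (k + 5*I)/(k^2 - k - 6)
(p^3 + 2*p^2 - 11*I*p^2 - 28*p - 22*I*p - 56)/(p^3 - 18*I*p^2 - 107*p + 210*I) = (p^2 + p*(2 - 4*I) - 8*I)/(p^2 - 11*I*p - 30)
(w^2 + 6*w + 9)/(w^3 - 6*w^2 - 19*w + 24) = (w + 3)/(w^2 - 9*w + 8)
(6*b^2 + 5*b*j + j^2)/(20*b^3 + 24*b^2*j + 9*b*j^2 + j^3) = (3*b + j)/(10*b^2 + 7*b*j + j^2)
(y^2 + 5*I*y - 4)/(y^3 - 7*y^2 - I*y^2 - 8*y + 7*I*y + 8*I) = (y^2 + 5*I*y - 4)/(y^3 - y^2*(7 + I) + y*(-8 + 7*I) + 8*I)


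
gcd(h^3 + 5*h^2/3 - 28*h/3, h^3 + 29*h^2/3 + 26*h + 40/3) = h + 4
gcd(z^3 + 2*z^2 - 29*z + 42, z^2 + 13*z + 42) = z + 7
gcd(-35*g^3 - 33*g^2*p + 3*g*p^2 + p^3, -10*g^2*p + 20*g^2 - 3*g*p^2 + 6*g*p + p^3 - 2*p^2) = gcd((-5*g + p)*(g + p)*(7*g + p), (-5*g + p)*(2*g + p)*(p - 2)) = -5*g + p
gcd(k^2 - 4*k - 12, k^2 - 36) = k - 6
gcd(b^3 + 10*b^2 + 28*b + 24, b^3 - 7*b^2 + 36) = b + 2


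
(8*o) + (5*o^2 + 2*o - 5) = 5*o^2 + 10*o - 5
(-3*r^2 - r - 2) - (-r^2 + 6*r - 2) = -2*r^2 - 7*r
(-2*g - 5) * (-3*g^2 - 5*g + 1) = 6*g^3 + 25*g^2 + 23*g - 5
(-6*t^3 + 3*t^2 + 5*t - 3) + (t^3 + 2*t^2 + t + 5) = -5*t^3 + 5*t^2 + 6*t + 2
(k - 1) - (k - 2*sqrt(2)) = -1 + 2*sqrt(2)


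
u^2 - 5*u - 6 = (u - 6)*(u + 1)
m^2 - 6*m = m*(m - 6)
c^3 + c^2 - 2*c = c*(c - 1)*(c + 2)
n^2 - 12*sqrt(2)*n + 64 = (n - 8*sqrt(2))*(n - 4*sqrt(2))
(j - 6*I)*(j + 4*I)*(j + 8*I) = j^3 + 6*I*j^2 + 40*j + 192*I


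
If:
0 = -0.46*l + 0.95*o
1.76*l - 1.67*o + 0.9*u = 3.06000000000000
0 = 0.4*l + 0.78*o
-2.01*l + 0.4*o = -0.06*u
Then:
No Solution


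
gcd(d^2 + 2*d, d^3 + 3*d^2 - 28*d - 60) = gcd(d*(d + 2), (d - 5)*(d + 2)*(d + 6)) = d + 2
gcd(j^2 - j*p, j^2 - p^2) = -j + p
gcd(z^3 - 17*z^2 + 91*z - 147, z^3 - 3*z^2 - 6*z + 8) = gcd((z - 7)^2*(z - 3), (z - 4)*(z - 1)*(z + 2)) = 1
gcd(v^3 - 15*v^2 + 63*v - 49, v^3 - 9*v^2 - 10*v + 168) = v - 7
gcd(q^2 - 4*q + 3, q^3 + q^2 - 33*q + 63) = q - 3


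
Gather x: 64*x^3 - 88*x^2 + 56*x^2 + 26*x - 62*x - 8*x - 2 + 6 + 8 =64*x^3 - 32*x^2 - 44*x + 12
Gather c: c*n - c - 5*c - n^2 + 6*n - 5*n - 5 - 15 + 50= c*(n - 6) - n^2 + n + 30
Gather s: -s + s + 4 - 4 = 0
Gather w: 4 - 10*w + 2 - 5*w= 6 - 15*w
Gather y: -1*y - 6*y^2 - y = -6*y^2 - 2*y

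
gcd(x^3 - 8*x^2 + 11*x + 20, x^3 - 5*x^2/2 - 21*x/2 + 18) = x - 4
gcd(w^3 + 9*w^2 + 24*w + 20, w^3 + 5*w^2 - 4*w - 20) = w^2 + 7*w + 10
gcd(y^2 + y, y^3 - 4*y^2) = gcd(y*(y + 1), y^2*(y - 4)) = y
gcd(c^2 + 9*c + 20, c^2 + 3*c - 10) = c + 5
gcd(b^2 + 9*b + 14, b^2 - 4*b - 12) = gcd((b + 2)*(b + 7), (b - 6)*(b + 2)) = b + 2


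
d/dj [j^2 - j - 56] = 2*j - 1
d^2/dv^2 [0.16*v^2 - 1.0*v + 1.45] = 0.320000000000000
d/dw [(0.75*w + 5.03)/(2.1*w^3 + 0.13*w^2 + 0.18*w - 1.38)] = (1.575*w^3 + 0.0975*w^2 + 0.135*w - (0.75*w + 5.03)*(6.3*w^2 + 0.26*w + 0.18) - 1.035)/(2.1*w^3 + 0.13*w^2 + 0.18*w - 1.38)^2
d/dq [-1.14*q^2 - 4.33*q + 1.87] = -2.28*q - 4.33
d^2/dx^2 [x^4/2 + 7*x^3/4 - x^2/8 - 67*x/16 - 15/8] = 6*x^2 + 21*x/2 - 1/4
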